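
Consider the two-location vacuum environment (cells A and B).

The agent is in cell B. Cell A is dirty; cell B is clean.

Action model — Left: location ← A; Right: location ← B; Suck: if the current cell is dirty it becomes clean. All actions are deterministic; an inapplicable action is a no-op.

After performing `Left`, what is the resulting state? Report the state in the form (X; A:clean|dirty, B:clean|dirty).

(A; A:dirty, B:clean)

start: (B; A:dirty, B:clean)
1. Left → (A; A:dirty, B:clean)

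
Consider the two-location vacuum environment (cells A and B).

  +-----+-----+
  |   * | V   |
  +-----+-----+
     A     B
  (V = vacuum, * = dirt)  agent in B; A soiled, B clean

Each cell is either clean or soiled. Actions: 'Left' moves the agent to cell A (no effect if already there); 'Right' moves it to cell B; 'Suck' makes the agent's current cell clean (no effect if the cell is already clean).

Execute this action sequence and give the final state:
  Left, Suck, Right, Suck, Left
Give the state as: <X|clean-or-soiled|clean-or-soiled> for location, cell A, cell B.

1. Left → <A|soiled|clean>
2. Suck → <A|clean|clean>
3. Right → <B|clean|clean>
4. Suck → <B|clean|clean>
5. Left → <A|clean|clean>

<A|clean|clean>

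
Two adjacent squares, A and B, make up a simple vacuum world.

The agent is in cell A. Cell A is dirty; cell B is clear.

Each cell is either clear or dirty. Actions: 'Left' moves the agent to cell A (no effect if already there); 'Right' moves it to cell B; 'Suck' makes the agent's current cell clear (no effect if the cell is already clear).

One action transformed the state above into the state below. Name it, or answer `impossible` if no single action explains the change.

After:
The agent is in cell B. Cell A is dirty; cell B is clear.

Right

try  Left: loc=A A=dirty B=clear
try Right: loc=B A=dirty B=clear  ← match
try  Suck: loc=A A=clear B=clear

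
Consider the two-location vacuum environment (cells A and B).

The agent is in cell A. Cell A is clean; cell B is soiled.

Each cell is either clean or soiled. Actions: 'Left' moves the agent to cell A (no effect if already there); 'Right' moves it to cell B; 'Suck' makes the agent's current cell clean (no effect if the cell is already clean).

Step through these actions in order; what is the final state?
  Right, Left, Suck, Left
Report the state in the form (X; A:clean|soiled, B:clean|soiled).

t=1 Right ⇒ (B; A:clean, B:soiled)
t=2 Left ⇒ (A; A:clean, B:soiled)
t=3 Suck ⇒ (A; A:clean, B:soiled)
t=4 Left ⇒ (A; A:clean, B:soiled)

(A; A:clean, B:soiled)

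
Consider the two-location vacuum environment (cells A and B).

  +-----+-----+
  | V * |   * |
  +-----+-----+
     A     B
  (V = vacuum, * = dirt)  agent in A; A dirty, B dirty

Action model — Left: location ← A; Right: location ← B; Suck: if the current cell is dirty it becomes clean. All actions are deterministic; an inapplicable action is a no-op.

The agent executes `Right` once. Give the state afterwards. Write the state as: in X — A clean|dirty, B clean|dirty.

in B — A dirty, B dirty

start: in A — A dirty, B dirty
step 1/1 (Right): in B — A dirty, B dirty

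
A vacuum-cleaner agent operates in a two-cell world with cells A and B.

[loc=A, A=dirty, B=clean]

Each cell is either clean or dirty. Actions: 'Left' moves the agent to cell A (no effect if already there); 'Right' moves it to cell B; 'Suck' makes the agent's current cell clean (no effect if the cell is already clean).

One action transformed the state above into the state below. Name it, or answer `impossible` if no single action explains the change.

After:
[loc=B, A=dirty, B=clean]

try  Left: <A|dirty|clean>
try Right: <B|dirty|clean>  ← match
try  Suck: <A|clean|clean>

Right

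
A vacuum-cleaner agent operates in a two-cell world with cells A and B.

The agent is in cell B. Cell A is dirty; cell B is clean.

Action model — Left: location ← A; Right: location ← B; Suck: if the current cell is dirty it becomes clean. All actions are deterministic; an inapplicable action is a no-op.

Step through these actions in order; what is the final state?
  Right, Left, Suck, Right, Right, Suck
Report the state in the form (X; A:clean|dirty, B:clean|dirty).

(B; A:clean, B:clean)

step 1/6 (Right): (B; A:dirty, B:clean)
step 2/6 (Left): (A; A:dirty, B:clean)
step 3/6 (Suck): (A; A:clean, B:clean)
step 4/6 (Right): (B; A:clean, B:clean)
step 5/6 (Right): (B; A:clean, B:clean)
step 6/6 (Suck): (B; A:clean, B:clean)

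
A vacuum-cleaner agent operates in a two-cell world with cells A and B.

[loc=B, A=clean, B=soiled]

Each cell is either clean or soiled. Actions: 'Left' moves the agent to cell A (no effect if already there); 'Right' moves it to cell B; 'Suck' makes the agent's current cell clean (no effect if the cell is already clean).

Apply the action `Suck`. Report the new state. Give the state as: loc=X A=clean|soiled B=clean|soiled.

start: loc=B A=clean B=soiled
Suck (#1): loc=B A=clean B=clean

loc=B A=clean B=clean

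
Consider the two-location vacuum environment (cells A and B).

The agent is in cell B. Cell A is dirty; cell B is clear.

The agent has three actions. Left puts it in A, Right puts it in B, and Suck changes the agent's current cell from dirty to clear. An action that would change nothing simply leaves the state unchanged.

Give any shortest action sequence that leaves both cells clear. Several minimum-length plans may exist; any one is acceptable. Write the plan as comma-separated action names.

Left, Suck

Left (#1): <A|dirty|clear>
Suck (#2): <A|clear|clear>
min 2: go A then Suck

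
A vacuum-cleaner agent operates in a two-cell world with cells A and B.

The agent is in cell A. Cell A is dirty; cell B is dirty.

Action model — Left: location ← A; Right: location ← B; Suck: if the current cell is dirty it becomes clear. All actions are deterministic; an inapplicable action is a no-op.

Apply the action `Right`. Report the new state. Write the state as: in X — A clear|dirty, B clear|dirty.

start: in A — A dirty, B dirty
[1] after Right: in B — A dirty, B dirty

in B — A dirty, B dirty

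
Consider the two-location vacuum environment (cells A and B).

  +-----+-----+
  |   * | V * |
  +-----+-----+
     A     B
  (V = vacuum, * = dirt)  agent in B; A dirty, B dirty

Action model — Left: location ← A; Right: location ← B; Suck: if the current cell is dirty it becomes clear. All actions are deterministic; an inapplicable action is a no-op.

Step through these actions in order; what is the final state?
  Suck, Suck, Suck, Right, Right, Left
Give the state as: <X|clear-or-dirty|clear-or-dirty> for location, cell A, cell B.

<A|dirty|clear>

1. Suck → <B|dirty|clear>
2. Suck → <B|dirty|clear>
3. Suck → <B|dirty|clear>
4. Right → <B|dirty|clear>
5. Right → <B|dirty|clear>
6. Left → <A|dirty|clear>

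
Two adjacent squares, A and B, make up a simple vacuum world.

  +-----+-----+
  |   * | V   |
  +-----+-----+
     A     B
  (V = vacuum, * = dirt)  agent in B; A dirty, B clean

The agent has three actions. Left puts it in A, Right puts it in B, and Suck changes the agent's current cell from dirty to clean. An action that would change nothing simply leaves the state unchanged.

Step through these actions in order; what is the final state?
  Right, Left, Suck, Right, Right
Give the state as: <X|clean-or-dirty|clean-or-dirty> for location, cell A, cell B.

<B|clean|clean>

t=1 Right ⇒ <B|dirty|clean>
t=2 Left ⇒ <A|dirty|clean>
t=3 Suck ⇒ <A|clean|clean>
t=4 Right ⇒ <B|clean|clean>
t=5 Right ⇒ <B|clean|clean>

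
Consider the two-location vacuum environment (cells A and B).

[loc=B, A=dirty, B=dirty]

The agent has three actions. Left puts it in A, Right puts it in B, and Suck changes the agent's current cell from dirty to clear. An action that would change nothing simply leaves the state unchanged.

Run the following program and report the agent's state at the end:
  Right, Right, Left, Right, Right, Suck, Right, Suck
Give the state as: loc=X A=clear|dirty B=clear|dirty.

step 1/8 (Right): loc=B A=dirty B=dirty
step 2/8 (Right): loc=B A=dirty B=dirty
step 3/8 (Left): loc=A A=dirty B=dirty
step 4/8 (Right): loc=B A=dirty B=dirty
step 5/8 (Right): loc=B A=dirty B=dirty
step 6/8 (Suck): loc=B A=dirty B=clear
step 7/8 (Right): loc=B A=dirty B=clear
step 8/8 (Suck): loc=B A=dirty B=clear

loc=B A=dirty B=clear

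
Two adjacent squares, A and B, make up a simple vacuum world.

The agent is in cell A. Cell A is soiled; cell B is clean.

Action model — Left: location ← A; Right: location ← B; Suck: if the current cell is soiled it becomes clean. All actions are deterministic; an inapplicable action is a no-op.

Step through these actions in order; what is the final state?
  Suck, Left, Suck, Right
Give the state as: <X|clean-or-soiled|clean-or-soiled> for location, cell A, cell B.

[1] after Suck: <A|clean|clean>
[2] after Left: <A|clean|clean>
[3] after Suck: <A|clean|clean>
[4] after Right: <B|clean|clean>

<B|clean|clean>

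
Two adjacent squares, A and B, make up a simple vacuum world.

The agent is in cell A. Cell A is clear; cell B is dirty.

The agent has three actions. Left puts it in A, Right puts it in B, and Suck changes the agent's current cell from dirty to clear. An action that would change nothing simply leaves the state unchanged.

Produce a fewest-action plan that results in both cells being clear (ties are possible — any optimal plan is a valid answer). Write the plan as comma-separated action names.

Right, Suck

t=1 Right ⇒ <B|clear|dirty>
t=2 Suck ⇒ <B|clear|clear>
min 2: go B then Suck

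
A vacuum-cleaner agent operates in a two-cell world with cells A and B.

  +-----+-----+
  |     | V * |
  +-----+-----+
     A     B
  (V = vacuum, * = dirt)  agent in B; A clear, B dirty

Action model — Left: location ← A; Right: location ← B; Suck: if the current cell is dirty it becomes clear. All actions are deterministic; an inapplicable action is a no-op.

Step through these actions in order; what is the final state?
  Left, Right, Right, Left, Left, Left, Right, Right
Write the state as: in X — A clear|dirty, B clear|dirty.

in B — A clear, B dirty

1) do Left; now in A — A clear, B dirty
2) do Right; now in B — A clear, B dirty
3) do Right; now in B — A clear, B dirty
4) do Left; now in A — A clear, B dirty
5) do Left; now in A — A clear, B dirty
6) do Left; now in A — A clear, B dirty
7) do Right; now in B — A clear, B dirty
8) do Right; now in B — A clear, B dirty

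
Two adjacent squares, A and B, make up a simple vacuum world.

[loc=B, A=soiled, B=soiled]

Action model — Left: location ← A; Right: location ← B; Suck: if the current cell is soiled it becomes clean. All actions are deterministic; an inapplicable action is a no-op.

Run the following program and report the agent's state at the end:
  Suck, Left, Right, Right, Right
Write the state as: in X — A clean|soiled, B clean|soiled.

in B — A soiled, B clean

Suck (#1): in B — A soiled, B clean
Left (#2): in A — A soiled, B clean
Right (#3): in B — A soiled, B clean
Right (#4): in B — A soiled, B clean
Right (#5): in B — A soiled, B clean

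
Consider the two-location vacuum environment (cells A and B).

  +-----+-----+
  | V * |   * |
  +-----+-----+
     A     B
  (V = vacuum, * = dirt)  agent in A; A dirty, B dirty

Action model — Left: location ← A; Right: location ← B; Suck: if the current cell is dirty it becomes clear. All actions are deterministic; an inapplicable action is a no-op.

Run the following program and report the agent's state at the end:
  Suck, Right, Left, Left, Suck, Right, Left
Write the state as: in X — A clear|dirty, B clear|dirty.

in A — A clear, B dirty

Suck (#1): in A — A clear, B dirty
Right (#2): in B — A clear, B dirty
Left (#3): in A — A clear, B dirty
Left (#4): in A — A clear, B dirty
Suck (#5): in A — A clear, B dirty
Right (#6): in B — A clear, B dirty
Left (#7): in A — A clear, B dirty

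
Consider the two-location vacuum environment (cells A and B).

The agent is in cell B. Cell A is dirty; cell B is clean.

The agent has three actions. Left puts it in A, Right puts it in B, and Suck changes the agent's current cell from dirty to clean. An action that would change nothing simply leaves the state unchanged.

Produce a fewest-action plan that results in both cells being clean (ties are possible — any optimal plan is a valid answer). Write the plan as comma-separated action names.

1) do Left; now in A — A dirty, B clean
2) do Suck; now in A — A clean, B clean
min 2: go A then Suck

Left, Suck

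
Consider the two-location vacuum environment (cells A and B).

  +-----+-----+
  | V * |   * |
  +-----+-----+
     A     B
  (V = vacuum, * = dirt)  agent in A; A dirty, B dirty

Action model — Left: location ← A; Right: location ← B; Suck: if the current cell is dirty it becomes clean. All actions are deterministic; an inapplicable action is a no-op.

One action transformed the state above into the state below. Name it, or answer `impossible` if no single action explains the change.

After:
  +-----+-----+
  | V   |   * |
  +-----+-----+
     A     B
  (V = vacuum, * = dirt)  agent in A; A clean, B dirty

try  Left: <A|dirty|dirty>
try Right: <B|dirty|dirty>
try  Suck: <A|clean|dirty>  ← match

Suck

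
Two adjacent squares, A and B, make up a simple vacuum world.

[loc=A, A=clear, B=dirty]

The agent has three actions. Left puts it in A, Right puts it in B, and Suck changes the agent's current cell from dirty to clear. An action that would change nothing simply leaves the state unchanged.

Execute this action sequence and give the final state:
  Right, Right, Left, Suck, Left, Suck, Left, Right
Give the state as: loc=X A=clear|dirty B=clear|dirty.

[1] after Right: loc=B A=clear B=dirty
[2] after Right: loc=B A=clear B=dirty
[3] after Left: loc=A A=clear B=dirty
[4] after Suck: loc=A A=clear B=dirty
[5] after Left: loc=A A=clear B=dirty
[6] after Suck: loc=A A=clear B=dirty
[7] after Left: loc=A A=clear B=dirty
[8] after Right: loc=B A=clear B=dirty

loc=B A=clear B=dirty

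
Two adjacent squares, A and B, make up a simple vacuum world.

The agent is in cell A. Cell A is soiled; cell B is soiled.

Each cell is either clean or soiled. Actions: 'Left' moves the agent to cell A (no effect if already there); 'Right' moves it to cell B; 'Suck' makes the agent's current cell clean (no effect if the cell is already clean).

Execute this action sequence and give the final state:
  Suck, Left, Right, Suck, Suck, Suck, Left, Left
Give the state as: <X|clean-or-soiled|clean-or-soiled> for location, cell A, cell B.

<A|clean|clean>

1. Suck → <A|clean|soiled>
2. Left → <A|clean|soiled>
3. Right → <B|clean|soiled>
4. Suck → <B|clean|clean>
5. Suck → <B|clean|clean>
6. Suck → <B|clean|clean>
7. Left → <A|clean|clean>
8. Left → <A|clean|clean>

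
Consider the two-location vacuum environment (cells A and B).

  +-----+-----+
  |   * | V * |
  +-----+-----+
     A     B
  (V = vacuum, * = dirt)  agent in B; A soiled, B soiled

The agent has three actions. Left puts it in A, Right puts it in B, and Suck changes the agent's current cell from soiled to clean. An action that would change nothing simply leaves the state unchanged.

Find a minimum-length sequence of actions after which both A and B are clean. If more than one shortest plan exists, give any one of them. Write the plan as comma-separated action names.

Suck, Left, Suck

1) do Suck; now loc=B A=soiled B=clean
2) do Left; now loc=A A=soiled B=clean
3) do Suck; now loc=A A=clean B=clean
min 3: Suck B + move + Suck A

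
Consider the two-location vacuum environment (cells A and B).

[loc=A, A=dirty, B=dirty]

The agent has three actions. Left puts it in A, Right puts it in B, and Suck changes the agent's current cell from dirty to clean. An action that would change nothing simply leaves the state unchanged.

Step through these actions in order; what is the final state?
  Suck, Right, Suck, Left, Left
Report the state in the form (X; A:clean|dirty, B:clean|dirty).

(A; A:clean, B:clean)

[1] after Suck: (A; A:clean, B:dirty)
[2] after Right: (B; A:clean, B:dirty)
[3] after Suck: (B; A:clean, B:clean)
[4] after Left: (A; A:clean, B:clean)
[5] after Left: (A; A:clean, B:clean)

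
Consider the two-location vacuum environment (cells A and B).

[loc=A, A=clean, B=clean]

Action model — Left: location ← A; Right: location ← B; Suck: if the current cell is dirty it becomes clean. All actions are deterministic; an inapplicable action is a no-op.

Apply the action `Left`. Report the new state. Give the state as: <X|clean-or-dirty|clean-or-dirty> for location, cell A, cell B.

start: <A|clean|clean>
step 1/1 (Left): <A|clean|clean>

<A|clean|clean>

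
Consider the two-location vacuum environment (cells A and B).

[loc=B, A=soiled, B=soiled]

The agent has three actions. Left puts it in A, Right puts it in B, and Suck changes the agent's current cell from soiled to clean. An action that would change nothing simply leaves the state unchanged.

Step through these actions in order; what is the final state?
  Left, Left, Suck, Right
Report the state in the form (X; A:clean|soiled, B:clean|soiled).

1) do Left; now (A; A:soiled, B:soiled)
2) do Left; now (A; A:soiled, B:soiled)
3) do Suck; now (A; A:clean, B:soiled)
4) do Right; now (B; A:clean, B:soiled)

(B; A:clean, B:soiled)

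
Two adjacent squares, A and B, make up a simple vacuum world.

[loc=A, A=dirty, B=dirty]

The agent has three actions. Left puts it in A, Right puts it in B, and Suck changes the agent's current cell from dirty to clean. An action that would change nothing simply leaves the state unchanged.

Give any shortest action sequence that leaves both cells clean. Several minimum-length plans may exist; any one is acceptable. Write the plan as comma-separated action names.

Suck, Right, Suck

t=1 Suck ⇒ in A — A clean, B dirty
t=2 Right ⇒ in B — A clean, B dirty
t=3 Suck ⇒ in B — A clean, B clean
min 3: Suck A + move + Suck B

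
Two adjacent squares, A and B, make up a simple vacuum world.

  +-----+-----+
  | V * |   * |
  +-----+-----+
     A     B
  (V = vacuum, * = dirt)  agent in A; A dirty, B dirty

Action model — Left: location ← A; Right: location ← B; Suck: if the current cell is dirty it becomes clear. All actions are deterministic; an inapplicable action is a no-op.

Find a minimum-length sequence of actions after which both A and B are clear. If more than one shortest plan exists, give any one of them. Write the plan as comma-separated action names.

t=1 Suck ⇒ in A — A clear, B dirty
t=2 Right ⇒ in B — A clear, B dirty
t=3 Suck ⇒ in B — A clear, B clear
min 3: Suck A + move + Suck B

Suck, Right, Suck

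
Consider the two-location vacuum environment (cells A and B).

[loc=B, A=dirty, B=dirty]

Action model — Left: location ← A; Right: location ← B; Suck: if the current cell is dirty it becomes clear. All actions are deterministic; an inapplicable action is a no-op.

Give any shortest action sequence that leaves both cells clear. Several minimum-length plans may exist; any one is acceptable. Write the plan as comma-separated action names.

Suck, Left, Suck

1. Suck → (B; A:dirty, B:clear)
2. Left → (A; A:dirty, B:clear)
3. Suck → (A; A:clear, B:clear)
min 3: Suck B + move + Suck A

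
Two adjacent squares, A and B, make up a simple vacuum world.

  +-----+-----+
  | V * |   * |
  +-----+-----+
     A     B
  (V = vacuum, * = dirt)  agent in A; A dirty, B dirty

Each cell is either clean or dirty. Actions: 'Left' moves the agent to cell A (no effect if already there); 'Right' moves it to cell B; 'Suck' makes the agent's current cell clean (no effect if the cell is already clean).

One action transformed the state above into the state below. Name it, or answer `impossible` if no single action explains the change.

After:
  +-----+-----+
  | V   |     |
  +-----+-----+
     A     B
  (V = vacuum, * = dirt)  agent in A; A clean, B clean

try  Left: loc=A A=dirty B=dirty
try Right: loc=B A=dirty B=dirty
try  Suck: loc=A A=clean B=dirty
no single action produces the after-state

impossible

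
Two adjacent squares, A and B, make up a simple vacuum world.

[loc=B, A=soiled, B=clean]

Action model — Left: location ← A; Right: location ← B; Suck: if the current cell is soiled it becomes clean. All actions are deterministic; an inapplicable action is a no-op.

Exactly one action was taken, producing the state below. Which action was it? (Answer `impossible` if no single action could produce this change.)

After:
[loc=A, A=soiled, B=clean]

Left

try  Left: in A — A soiled, B clean  ← match
try Right: in B — A soiled, B clean
try  Suck: in B — A soiled, B clean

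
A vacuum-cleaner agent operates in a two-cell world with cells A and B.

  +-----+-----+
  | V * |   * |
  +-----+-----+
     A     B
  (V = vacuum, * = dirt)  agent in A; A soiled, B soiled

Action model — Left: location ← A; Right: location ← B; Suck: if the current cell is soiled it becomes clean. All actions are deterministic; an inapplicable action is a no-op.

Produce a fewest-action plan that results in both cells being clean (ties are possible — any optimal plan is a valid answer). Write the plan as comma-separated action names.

Suck, Right, Suck

Suck (#1): loc=A A=clean B=soiled
Right (#2): loc=B A=clean B=soiled
Suck (#3): loc=B A=clean B=clean
min 3: Suck A + move + Suck B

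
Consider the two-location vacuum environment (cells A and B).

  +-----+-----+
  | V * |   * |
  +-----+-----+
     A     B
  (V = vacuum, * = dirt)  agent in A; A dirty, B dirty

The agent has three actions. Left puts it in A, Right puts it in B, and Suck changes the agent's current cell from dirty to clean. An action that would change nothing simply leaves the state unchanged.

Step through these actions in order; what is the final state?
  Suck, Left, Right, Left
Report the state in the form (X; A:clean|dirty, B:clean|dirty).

t=1 Suck ⇒ (A; A:clean, B:dirty)
t=2 Left ⇒ (A; A:clean, B:dirty)
t=3 Right ⇒ (B; A:clean, B:dirty)
t=4 Left ⇒ (A; A:clean, B:dirty)

(A; A:clean, B:dirty)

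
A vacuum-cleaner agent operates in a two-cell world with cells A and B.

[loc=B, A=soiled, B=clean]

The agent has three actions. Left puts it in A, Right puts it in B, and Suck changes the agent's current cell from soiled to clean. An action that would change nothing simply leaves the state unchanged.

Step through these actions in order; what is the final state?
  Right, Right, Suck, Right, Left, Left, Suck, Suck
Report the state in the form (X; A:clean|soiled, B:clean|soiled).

1. Right → (B; A:soiled, B:clean)
2. Right → (B; A:soiled, B:clean)
3. Suck → (B; A:soiled, B:clean)
4. Right → (B; A:soiled, B:clean)
5. Left → (A; A:soiled, B:clean)
6. Left → (A; A:soiled, B:clean)
7. Suck → (A; A:clean, B:clean)
8. Suck → (A; A:clean, B:clean)

(A; A:clean, B:clean)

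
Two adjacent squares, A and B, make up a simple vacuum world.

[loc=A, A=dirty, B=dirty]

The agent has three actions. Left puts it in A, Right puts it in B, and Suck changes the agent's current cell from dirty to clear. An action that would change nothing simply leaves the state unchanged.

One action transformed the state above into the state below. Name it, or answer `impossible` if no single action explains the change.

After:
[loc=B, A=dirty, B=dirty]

Right

try  Left: <A|dirty|dirty>
try Right: <B|dirty|dirty>  ← match
try  Suck: <A|clear|dirty>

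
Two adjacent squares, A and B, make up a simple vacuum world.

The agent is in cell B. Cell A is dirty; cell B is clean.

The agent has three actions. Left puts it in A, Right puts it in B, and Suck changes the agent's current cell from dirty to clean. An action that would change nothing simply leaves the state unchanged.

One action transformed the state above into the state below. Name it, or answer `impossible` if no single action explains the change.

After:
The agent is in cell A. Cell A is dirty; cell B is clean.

try  Left: loc=A A=dirty B=clean  ← match
try Right: loc=B A=dirty B=clean
try  Suck: loc=B A=dirty B=clean

Left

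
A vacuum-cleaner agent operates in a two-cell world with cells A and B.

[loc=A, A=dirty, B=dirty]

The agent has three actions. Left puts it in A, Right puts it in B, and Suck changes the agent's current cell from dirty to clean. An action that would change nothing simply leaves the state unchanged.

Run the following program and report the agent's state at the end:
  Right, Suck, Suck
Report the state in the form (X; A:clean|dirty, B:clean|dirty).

step 1/3 (Right): (B; A:dirty, B:dirty)
step 2/3 (Suck): (B; A:dirty, B:clean)
step 3/3 (Suck): (B; A:dirty, B:clean)

(B; A:dirty, B:clean)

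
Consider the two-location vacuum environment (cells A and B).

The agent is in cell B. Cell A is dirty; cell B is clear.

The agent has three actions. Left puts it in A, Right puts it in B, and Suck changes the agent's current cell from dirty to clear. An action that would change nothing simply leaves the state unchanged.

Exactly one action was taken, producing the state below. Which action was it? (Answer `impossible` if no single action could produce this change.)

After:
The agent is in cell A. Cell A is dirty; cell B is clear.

Left

try  Left: <A|dirty|clear>  ← match
try Right: <B|dirty|clear>
try  Suck: <B|dirty|clear>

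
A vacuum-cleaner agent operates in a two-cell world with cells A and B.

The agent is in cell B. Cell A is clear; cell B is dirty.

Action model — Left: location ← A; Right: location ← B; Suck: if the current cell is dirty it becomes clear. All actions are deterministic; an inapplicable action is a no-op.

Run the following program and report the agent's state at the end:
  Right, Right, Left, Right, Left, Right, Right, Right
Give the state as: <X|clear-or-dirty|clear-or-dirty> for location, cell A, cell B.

t=1 Right ⇒ <B|clear|dirty>
t=2 Right ⇒ <B|clear|dirty>
t=3 Left ⇒ <A|clear|dirty>
t=4 Right ⇒ <B|clear|dirty>
t=5 Left ⇒ <A|clear|dirty>
t=6 Right ⇒ <B|clear|dirty>
t=7 Right ⇒ <B|clear|dirty>
t=8 Right ⇒ <B|clear|dirty>

<B|clear|dirty>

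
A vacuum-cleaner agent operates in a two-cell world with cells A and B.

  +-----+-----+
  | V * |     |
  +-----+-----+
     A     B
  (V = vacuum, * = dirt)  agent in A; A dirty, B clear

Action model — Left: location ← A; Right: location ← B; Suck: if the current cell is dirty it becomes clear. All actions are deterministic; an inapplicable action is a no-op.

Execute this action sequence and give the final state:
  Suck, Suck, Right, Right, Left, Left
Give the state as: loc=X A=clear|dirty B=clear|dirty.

1) do Suck; now loc=A A=clear B=clear
2) do Suck; now loc=A A=clear B=clear
3) do Right; now loc=B A=clear B=clear
4) do Right; now loc=B A=clear B=clear
5) do Left; now loc=A A=clear B=clear
6) do Left; now loc=A A=clear B=clear

loc=A A=clear B=clear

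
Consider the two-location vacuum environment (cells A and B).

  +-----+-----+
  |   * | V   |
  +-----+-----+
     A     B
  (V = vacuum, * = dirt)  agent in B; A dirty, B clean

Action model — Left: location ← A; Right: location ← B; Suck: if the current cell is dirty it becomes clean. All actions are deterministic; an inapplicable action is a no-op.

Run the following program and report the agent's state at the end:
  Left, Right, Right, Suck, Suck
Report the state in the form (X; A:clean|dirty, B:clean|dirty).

step 1/5 (Left): (A; A:dirty, B:clean)
step 2/5 (Right): (B; A:dirty, B:clean)
step 3/5 (Right): (B; A:dirty, B:clean)
step 4/5 (Suck): (B; A:dirty, B:clean)
step 5/5 (Suck): (B; A:dirty, B:clean)

(B; A:dirty, B:clean)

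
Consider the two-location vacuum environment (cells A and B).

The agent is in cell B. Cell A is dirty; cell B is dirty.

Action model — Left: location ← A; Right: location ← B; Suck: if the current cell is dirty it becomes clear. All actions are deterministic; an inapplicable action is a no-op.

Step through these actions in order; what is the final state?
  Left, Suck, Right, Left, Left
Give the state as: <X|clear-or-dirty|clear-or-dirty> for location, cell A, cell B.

step 1/5 (Left): <A|dirty|dirty>
step 2/5 (Suck): <A|clear|dirty>
step 3/5 (Right): <B|clear|dirty>
step 4/5 (Left): <A|clear|dirty>
step 5/5 (Left): <A|clear|dirty>

<A|clear|dirty>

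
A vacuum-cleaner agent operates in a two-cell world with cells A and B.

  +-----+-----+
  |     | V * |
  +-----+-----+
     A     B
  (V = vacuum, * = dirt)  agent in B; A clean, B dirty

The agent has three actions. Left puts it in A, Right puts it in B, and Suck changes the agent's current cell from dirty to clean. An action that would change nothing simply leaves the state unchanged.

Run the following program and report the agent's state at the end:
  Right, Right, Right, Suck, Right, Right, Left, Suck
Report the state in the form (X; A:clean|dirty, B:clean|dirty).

1. Right → (B; A:clean, B:dirty)
2. Right → (B; A:clean, B:dirty)
3. Right → (B; A:clean, B:dirty)
4. Suck → (B; A:clean, B:clean)
5. Right → (B; A:clean, B:clean)
6. Right → (B; A:clean, B:clean)
7. Left → (A; A:clean, B:clean)
8. Suck → (A; A:clean, B:clean)

(A; A:clean, B:clean)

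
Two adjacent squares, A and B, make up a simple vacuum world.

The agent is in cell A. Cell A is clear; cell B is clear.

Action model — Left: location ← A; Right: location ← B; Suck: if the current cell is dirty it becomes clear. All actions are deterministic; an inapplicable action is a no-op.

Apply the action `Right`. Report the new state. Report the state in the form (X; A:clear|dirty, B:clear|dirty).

(B; A:clear, B:clear)

start: (A; A:clear, B:clear)
1) do Right; now (B; A:clear, B:clear)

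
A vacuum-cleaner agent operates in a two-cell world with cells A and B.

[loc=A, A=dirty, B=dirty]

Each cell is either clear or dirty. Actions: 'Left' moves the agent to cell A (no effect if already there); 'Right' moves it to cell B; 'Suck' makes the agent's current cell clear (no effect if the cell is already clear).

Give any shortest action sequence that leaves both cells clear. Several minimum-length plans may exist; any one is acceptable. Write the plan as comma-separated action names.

1. Suck → (A; A:clear, B:dirty)
2. Right → (B; A:clear, B:dirty)
3. Suck → (B; A:clear, B:clear)
min 3: Suck A + move + Suck B

Suck, Right, Suck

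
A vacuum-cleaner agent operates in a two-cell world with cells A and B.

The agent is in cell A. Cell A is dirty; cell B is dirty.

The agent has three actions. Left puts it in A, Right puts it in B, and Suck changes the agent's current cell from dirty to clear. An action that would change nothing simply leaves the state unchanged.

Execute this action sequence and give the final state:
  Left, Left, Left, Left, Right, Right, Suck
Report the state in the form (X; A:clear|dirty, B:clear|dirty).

1) do Left; now (A; A:dirty, B:dirty)
2) do Left; now (A; A:dirty, B:dirty)
3) do Left; now (A; A:dirty, B:dirty)
4) do Left; now (A; A:dirty, B:dirty)
5) do Right; now (B; A:dirty, B:dirty)
6) do Right; now (B; A:dirty, B:dirty)
7) do Suck; now (B; A:dirty, B:clear)

(B; A:dirty, B:clear)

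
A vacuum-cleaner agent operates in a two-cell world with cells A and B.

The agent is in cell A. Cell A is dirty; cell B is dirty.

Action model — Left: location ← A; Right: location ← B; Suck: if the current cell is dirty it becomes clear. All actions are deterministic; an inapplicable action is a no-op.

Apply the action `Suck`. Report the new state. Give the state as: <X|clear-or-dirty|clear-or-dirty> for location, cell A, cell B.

<A|clear|dirty>

start: <A|dirty|dirty>
Suck (#1): <A|clear|dirty>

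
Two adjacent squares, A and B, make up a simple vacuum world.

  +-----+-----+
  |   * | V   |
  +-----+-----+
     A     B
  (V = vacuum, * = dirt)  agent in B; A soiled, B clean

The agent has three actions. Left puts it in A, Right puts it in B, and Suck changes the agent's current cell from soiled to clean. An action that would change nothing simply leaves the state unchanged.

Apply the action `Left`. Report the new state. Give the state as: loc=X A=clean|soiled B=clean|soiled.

loc=A A=soiled B=clean

start: loc=B A=soiled B=clean
t=1 Left ⇒ loc=A A=soiled B=clean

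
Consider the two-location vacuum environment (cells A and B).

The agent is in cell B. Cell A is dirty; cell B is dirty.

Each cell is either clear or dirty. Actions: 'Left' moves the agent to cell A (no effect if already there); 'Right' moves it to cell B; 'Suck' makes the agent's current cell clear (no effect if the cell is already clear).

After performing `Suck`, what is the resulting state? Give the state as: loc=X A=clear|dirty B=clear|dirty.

start: loc=B A=dirty B=dirty
1) do Suck; now loc=B A=dirty B=clear

loc=B A=dirty B=clear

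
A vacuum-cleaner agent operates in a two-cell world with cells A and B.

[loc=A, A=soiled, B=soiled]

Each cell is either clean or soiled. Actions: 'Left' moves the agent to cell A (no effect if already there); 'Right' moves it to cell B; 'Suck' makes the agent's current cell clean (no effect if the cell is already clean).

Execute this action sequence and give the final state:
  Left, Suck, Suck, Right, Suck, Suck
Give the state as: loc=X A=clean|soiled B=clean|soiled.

loc=B A=clean B=clean

1) do Left; now loc=A A=soiled B=soiled
2) do Suck; now loc=A A=clean B=soiled
3) do Suck; now loc=A A=clean B=soiled
4) do Right; now loc=B A=clean B=soiled
5) do Suck; now loc=B A=clean B=clean
6) do Suck; now loc=B A=clean B=clean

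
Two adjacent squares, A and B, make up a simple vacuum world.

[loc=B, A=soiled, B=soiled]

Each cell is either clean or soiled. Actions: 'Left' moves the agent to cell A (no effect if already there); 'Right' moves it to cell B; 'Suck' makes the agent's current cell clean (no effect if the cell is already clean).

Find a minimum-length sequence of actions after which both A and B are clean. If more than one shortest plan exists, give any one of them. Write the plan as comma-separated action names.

Suck, Left, Suck

step 1/3 (Suck): loc=B A=soiled B=clean
step 2/3 (Left): loc=A A=soiled B=clean
step 3/3 (Suck): loc=A A=clean B=clean
min 3: Suck B + move + Suck A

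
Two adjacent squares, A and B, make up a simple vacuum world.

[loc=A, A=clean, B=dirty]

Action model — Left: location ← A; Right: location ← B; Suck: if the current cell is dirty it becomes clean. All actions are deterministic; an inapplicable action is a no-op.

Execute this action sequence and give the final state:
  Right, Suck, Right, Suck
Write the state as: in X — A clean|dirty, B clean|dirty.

in B — A clean, B clean

step 1/4 (Right): in B — A clean, B dirty
step 2/4 (Suck): in B — A clean, B clean
step 3/4 (Right): in B — A clean, B clean
step 4/4 (Suck): in B — A clean, B clean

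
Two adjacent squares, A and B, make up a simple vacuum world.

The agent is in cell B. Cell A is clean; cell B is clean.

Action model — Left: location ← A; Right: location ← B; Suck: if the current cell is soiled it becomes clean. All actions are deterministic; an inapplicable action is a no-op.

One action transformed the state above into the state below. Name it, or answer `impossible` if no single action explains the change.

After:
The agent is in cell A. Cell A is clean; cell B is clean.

try  Left: loc=A A=clean B=clean  ← match
try Right: loc=B A=clean B=clean
try  Suck: loc=B A=clean B=clean

Left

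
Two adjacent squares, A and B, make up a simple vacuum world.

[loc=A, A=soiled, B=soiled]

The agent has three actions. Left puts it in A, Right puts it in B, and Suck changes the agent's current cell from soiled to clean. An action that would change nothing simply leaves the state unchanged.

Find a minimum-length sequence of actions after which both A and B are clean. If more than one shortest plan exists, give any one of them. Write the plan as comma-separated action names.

Suck, Right, Suck

Suck (#1): (A; A:clean, B:soiled)
Right (#2): (B; A:clean, B:soiled)
Suck (#3): (B; A:clean, B:clean)
min 3: Suck A + move + Suck B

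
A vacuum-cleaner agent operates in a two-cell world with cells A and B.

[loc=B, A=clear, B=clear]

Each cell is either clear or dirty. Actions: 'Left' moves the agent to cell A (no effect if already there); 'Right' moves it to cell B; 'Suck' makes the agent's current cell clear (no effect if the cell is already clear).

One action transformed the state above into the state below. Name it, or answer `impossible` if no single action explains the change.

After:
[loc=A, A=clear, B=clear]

Left

try  Left: in A — A clear, B clear  ← match
try Right: in B — A clear, B clear
try  Suck: in B — A clear, B clear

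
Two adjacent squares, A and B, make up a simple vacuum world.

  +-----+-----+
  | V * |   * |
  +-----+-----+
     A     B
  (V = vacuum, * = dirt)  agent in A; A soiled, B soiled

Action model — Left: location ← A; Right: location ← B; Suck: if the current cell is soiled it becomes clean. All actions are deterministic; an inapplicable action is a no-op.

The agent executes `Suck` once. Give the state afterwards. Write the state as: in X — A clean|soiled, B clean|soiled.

in A — A clean, B soiled

start: in A — A soiled, B soiled
Suck (#1): in A — A clean, B soiled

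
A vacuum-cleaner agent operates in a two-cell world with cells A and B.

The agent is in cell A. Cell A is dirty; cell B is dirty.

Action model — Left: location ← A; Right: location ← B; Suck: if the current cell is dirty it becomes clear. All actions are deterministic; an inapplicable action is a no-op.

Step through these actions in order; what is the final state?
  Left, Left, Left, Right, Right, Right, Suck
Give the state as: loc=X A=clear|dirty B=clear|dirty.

t=1 Left ⇒ loc=A A=dirty B=dirty
t=2 Left ⇒ loc=A A=dirty B=dirty
t=3 Left ⇒ loc=A A=dirty B=dirty
t=4 Right ⇒ loc=B A=dirty B=dirty
t=5 Right ⇒ loc=B A=dirty B=dirty
t=6 Right ⇒ loc=B A=dirty B=dirty
t=7 Suck ⇒ loc=B A=dirty B=clear

loc=B A=dirty B=clear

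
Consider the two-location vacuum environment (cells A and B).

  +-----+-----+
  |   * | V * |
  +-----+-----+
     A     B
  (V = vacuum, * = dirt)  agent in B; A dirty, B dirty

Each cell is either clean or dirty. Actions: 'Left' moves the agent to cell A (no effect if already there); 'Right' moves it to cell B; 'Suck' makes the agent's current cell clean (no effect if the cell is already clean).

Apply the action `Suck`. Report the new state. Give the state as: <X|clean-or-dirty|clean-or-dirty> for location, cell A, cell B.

start: <B|dirty|dirty>
1. Suck → <B|dirty|clean>

<B|dirty|clean>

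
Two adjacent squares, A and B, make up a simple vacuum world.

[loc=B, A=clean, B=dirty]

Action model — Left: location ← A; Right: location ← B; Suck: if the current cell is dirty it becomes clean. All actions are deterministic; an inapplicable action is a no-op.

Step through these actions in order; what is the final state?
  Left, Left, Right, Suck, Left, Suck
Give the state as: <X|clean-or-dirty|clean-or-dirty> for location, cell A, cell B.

<A|clean|clean>

[1] after Left: <A|clean|dirty>
[2] after Left: <A|clean|dirty>
[3] after Right: <B|clean|dirty>
[4] after Suck: <B|clean|clean>
[5] after Left: <A|clean|clean>
[6] after Suck: <A|clean|clean>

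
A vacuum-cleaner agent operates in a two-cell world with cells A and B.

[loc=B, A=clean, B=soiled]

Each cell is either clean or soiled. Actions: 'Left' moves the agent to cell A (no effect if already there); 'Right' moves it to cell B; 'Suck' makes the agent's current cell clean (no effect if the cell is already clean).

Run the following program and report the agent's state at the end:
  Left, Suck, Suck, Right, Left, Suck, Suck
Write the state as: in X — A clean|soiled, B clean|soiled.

in A — A clean, B soiled

1) do Left; now in A — A clean, B soiled
2) do Suck; now in A — A clean, B soiled
3) do Suck; now in A — A clean, B soiled
4) do Right; now in B — A clean, B soiled
5) do Left; now in A — A clean, B soiled
6) do Suck; now in A — A clean, B soiled
7) do Suck; now in A — A clean, B soiled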